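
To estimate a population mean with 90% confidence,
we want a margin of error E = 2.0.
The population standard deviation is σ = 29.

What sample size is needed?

Answer: n = 569

Derivation:
z_0.05 = 1.645
n = (z×σ/E)² = (1.645×29/2.0)²
n = 568.9418
Round up: n = 569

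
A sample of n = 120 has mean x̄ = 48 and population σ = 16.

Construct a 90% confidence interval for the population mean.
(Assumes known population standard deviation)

Confidence level: 90%, α = 0.1
z_0.05 = 1.645
SE = σ/√n = 16/√120 = 1.4606
Margin of error = 1.645 × 1.4606 = 2.4027
CI: x̄ ± margin = 48 ± 2.4027
CI: (45.5973, 50.4027)

Answer: (45.5973, 50.4027)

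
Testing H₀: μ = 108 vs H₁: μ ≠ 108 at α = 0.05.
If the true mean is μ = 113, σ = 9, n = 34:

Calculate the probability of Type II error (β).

Answer: β ≈ 0.1004

Derivation:
SE = σ/√n = 9/√34 = 1.5435
Critical values: μ₀ ± z_0.025×SE = 108 ± 1.960×1.5435
Acceptance region: (104.9747, 111.0253)
Under H₁ (μ = 113): z_high = (111.0253 - 113)/1.5435 = -1.2794, z_low = (104.9747 - 113)/1.5435 = -5.1994
β = P(not reject | H₁) = Φ(-1.2794) - Φ(-5.1994) ≈ 0.1004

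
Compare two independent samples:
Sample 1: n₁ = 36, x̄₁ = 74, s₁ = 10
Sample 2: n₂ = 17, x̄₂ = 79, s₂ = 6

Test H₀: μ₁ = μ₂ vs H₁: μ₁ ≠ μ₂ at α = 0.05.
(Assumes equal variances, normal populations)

Answer: t = -1.9006, fail to reject H₀

Derivation:
Pooled variance: s²_p = [35×10² + 16×6²]/(51) = 79.9216
s_p = 8.9399
SE = s_p×√(1/n₁ + 1/n₂) = 8.9399×√(1/36 + 1/17) = 2.6308
t = (x̄₁ - x̄₂)/SE = (74 - 79)/2.6308 = -1.9006
df = 51, t-critical = ±2.008
Decision: fail to reject H₀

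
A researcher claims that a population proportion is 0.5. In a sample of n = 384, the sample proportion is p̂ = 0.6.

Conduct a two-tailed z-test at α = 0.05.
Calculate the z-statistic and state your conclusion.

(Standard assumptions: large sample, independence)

Answer: z = 3.9191, reject H₀

Derivation:
H₀: p = 0.5, H₁: p ≠ 0.5
Standard error: SE = √(p₀(1-p₀)/n) = √(0.5×0.5/384) = 0.025516
z-statistic: z = (p̂ - p₀)/SE = (0.6 - 0.5)/0.025516 = 3.9191
Critical value: z_0.025 = ±1.960
p-value = 0.0001
Decision: reject H₀ at α = 0.05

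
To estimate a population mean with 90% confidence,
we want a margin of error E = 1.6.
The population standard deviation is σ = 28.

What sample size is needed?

z_0.05 = 1.645
n = (z×σ/E)² = (1.645×28/1.6)²
n = 828.7202
Round up: n = 829

Answer: n = 829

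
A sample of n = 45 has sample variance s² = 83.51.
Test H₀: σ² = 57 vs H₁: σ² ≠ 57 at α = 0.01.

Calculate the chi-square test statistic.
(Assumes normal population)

Answer: χ² = 64.4639, fail to reject H₀

Derivation:
df = n - 1 = 44
χ² = (n-1)s²/σ₀² = 44×83.51/57 = 64.4639
Critical values: χ²_{0.995,44} = 23.584, χ²_{0.005,44} = 71.893
Rejection region: χ² < 23.584 or χ² > 71.893
Decision: fail to reject H₀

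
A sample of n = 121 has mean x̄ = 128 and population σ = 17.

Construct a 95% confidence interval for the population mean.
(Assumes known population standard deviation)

Answer: (124.9708, 131.0292)

Derivation:
Confidence level: 95%, α = 0.05
z_0.025 = 1.960
SE = σ/√n = 17/√121 = 1.5455
Margin of error = 1.960 × 1.5455 = 3.0292
CI: x̄ ± margin = 128 ± 3.0292
CI: (124.9708, 131.0292)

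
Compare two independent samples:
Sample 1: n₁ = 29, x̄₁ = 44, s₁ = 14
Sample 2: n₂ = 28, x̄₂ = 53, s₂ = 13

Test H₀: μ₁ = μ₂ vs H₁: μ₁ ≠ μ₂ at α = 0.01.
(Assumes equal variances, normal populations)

Pooled variance: s²_p = [28×14² + 27×13²]/(55) = 182.7455
s_p = 13.5183
SE = s_p×√(1/n₁ + 1/n₂) = 13.5183×√(1/29 + 1/28) = 3.5816
t = (x̄₁ - x̄₂)/SE = (44 - 53)/3.5816 = -2.5128
df = 55, t-critical = ±2.668
Decision: fail to reject H₀

Answer: t = -2.5128, fail to reject H₀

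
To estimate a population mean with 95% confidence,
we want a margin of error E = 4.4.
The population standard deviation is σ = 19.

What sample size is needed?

Answer: n = 72

Derivation:
z_0.025 = 1.960
n = (z×σ/E)² = (1.960×19/4.4)²
n = 71.6331
Round up: n = 72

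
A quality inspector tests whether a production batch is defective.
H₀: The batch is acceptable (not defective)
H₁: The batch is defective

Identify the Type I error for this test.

Answer: Rejecting an acceptable batch

Derivation:
Type I error: rejecting H₀ when it is actually true (false positive).
Type II error: failing to reject H₀ when H₁ is actually true (false negative).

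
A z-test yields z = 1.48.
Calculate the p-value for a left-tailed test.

Answer: p-value ≈ 0.9306

Derivation:
For z = 1.48:
p = P(Z < 1.48) = Φ(1.48) = 0.9306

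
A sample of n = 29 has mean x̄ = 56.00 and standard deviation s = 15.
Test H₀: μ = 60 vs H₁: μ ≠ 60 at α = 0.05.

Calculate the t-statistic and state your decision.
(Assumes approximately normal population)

Answer: t = -1.4361, fail to reject H₀

Derivation:
df = n - 1 = 28
SE = s/√n = 15/√29 = 2.7854
t = (x̄ - μ₀)/SE = (56.00 - 60)/2.7854 = -1.4361
Critical value: t_{0.025,28} = ±2.048
p-value ≈ 0.1621
Decision: fail to reject H₀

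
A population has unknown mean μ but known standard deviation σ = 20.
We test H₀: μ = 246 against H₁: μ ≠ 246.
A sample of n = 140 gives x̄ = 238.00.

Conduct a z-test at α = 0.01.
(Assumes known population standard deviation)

Answer: z = -4.7329, reject H₀

Derivation:
Standard error: SE = σ/√n = 20/√140 = 1.6903
z-statistic: z = (x̄ - μ₀)/SE = (238.00 - 246)/1.6903 = -4.7329
Critical value: ±2.576
p-value < 0.0001
Decision: reject H₀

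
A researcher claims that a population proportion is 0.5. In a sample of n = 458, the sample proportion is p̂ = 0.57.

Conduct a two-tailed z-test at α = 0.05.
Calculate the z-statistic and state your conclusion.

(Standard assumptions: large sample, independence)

H₀: p = 0.5, H₁: p ≠ 0.5
Standard error: SE = √(p₀(1-p₀)/n) = √(0.5×0.5/458) = 0.023363
z-statistic: z = (p̂ - p₀)/SE = (0.57 - 0.5)/0.023363 = 2.9962
Critical value: z_0.025 = ±1.960
p-value = 0.0027
Decision: reject H₀ at α = 0.05

Answer: z = 2.9962, reject H₀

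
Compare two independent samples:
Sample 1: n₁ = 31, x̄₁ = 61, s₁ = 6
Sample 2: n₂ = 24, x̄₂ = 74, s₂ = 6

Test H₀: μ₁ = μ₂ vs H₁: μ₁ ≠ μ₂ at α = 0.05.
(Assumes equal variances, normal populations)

Pooled variance: s²_p = [30×6² + 23×6²]/(53) = 36.0000
s_p = 6.0000
SE = s_p×√(1/n₁ + 1/n₂) = 6.0000×√(1/31 + 1/24) = 1.6313
t = (x̄₁ - x̄₂)/SE = (61 - 74)/1.6313 = -7.9691
df = 53, t-critical = ±2.006
Decision: reject H₀

Answer: t = -7.9691, reject H₀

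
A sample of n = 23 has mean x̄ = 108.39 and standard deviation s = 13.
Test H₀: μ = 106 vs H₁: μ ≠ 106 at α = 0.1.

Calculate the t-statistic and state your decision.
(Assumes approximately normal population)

df = n - 1 = 22
SE = s/√n = 13/√23 = 2.7107
t = (x̄ - μ₀)/SE = (108.39 - 106)/2.7107 = 0.8817
Critical value: t_{0.05,22} = ±1.717
p-value ≈ 0.3875
Decision: fail to reject H₀

Answer: t = 0.8817, fail to reject H₀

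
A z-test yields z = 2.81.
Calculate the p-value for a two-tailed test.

Answer: p-value ≈ 0.0050

Derivation:
For z = 2.81:
p = 2×P(Z > |2.81|) = 2×(1 - Φ(2.81)) = 0.0050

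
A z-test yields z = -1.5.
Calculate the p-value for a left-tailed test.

For z = -1.5:
p = P(Z < -1.5) = Φ(-1.5) = 0.0668

Answer: p-value ≈ 0.0668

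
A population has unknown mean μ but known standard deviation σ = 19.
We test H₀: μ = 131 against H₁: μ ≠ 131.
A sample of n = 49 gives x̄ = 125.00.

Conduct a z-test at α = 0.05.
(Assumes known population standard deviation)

Standard error: SE = σ/√n = 19/√49 = 2.7143
z-statistic: z = (x̄ - μ₀)/SE = (125.00 - 131)/2.7143 = -2.2105
Critical value: ±1.960
p-value = 0.0271
Decision: reject H₀

Answer: z = -2.2105, reject H₀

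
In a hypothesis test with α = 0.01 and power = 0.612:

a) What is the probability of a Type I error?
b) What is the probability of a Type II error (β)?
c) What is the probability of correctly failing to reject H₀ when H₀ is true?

Answer: a) 0.01, b) 0.388, c) 0.99

Derivation:
a) Type I error probability = α = 0.01
b) Power = P(reject H₀ | H₁ true) = 1 - β = 0.612, so Type II error probability = β = 1 - Power = 0.388
c) P(fail to reject H₀ | H₀ true) = 1 - α = 0.99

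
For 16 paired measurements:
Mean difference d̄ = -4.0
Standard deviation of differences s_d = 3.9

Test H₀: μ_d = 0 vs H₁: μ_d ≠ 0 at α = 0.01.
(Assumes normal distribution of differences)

Answer: t = -4.1026, reject H₀

Derivation:
df = n - 1 = 15
SE = s_d/√n = 3.9/√16 = 0.9750
t = d̄/SE = -4.0/0.9750 = -4.1026
Critical value: t_{0.005,15} = ±2.947
p-value ≈ 0.0009
Decision: reject H₀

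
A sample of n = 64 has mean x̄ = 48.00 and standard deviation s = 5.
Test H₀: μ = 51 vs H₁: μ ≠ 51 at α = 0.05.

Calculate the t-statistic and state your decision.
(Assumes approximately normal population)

df = n - 1 = 63
SE = s/√n = 5/√64 = 0.6250
t = (x̄ - μ₀)/SE = (48.00 - 51)/0.6250 = -4.8000
Critical value: t_{0.025,63} = ±1.998
p-value < 0.0001
Decision: reject H₀

Answer: t = -4.8000, reject H₀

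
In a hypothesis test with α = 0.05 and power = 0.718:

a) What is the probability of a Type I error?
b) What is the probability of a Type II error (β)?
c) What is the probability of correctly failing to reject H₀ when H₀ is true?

Answer: a) 0.05, b) 0.282, c) 0.95

Derivation:
a) Type I error probability = α = 0.05
b) Power = P(reject H₀ | H₁ true) = 1 - β = 0.718, so Type II error probability = β = 1 - Power = 0.282
c) P(fail to reject H₀ | H₀ true) = 1 - α = 0.95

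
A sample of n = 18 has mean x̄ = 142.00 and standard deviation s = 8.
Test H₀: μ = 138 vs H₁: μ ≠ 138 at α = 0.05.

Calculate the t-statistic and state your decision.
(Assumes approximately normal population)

Answer: t = 2.1213, reject H₀

Derivation:
df = n - 1 = 17
SE = s/√n = 8/√18 = 1.8856
t = (x̄ - μ₀)/SE = (142.00 - 138)/1.8856 = 2.1213
Critical value: t_{0.025,17} = ±2.110
p-value ≈ 0.0489
Decision: reject H₀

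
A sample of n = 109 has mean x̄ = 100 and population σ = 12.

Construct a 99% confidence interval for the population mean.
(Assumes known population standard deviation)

Answer: (97.0391, 102.9609)

Derivation:
Confidence level: 99%, α = 0.01
z_0.005 = 2.576
SE = σ/√n = 12/√109 = 1.1494
Margin of error = 2.576 × 1.1494 = 2.9609
CI: x̄ ± margin = 100 ± 2.9609
CI: (97.0391, 102.9609)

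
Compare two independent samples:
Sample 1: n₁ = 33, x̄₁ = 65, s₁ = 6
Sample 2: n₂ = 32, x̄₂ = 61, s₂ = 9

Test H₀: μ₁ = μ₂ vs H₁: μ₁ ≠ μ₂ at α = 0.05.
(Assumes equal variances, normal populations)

Pooled variance: s²_p = [32×6² + 31×9²]/(63) = 58.1429
s_p = 7.6251
SE = s_p×√(1/n₁ + 1/n₂) = 7.6251×√(1/33 + 1/32) = 1.8918
t = (x̄₁ - x̄₂)/SE = (65 - 61)/1.8918 = 2.1144
df = 63, t-critical = ±1.998
Decision: reject H₀

Answer: t = 2.1144, reject H₀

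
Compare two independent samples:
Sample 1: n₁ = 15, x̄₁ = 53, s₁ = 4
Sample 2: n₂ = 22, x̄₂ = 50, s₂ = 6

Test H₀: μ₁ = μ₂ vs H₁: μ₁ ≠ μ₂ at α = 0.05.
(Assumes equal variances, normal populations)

Answer: t = 1.6932, fail to reject H₀

Derivation:
Pooled variance: s²_p = [14×4² + 21×6²]/(35) = 28.0000
s_p = 5.2915
SE = s_p×√(1/n₁ + 1/n₂) = 5.2915×√(1/15 + 1/22) = 1.7718
t = (x̄₁ - x̄₂)/SE = (53 - 50)/1.7718 = 1.6932
df = 35, t-critical = ±2.030
Decision: fail to reject H₀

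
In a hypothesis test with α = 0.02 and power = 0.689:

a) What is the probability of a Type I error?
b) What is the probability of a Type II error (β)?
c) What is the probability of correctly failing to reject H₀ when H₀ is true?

Answer: a) 0.02, b) 0.311, c) 0.98

Derivation:
a) Type I error probability = α = 0.02
b) Power = P(reject H₀ | H₁ true) = 1 - β = 0.689, so Type II error probability = β = 1 - Power = 0.311
c) P(fail to reject H₀ | H₀ true) = 1 - α = 0.98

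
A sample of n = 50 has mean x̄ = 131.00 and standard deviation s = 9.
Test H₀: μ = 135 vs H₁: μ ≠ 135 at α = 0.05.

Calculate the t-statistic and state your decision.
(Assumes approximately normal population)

Answer: t = -3.1427, reject H₀

Derivation:
df = n - 1 = 49
SE = s/√n = 9/√50 = 1.2728
t = (x̄ - μ₀)/SE = (131.00 - 135)/1.2728 = -3.1427
Critical value: t_{0.025,49} = ±2.010
p-value ≈ 0.0028
Decision: reject H₀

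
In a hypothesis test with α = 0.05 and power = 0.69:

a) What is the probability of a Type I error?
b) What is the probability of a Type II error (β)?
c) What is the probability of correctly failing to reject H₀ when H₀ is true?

Answer: a) 0.05, b) 0.31, c) 0.95

Derivation:
a) Type I error probability = α = 0.05
b) Power = P(reject H₀ | H₁ true) = 1 - β = 0.69, so Type II error probability = β = 1 - Power = 0.31
c) P(fail to reject H₀ | H₀ true) = 1 - α = 0.95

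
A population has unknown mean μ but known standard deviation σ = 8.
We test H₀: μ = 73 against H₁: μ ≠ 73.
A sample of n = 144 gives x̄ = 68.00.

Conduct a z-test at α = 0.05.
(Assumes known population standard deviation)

Standard error: SE = σ/√n = 8/√144 = 0.6667
z-statistic: z = (x̄ - μ₀)/SE = (68.00 - 73)/0.6667 = -7.4996
Critical value: ±1.960
p-value < 0.0001
Decision: reject H₀

Answer: z = -7.4996, reject H₀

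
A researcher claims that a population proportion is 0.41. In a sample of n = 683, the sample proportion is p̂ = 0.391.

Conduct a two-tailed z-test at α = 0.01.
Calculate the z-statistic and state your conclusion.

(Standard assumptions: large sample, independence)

H₀: p = 0.41, H₁: p ≠ 0.41
Standard error: SE = √(p₀(1-p₀)/n) = √(0.41×0.59/683) = 0.018819
z-statistic: z = (p̂ - p₀)/SE = (0.391 - 0.41)/0.018819 = -1.0096
Critical value: z_0.005 = ±2.576
p-value = 0.3127
Decision: fail to reject H₀ at α = 0.01

Answer: z = -1.0096, fail to reject H₀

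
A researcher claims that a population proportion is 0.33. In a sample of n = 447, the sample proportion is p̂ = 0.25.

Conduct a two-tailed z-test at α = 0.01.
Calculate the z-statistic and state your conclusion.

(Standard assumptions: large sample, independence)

Answer: z = -3.5971, reject H₀

Derivation:
H₀: p = 0.33, H₁: p ≠ 0.33
Standard error: SE = √(p₀(1-p₀)/n) = √(0.33×0.67/447) = 0.022240
z-statistic: z = (p̂ - p₀)/SE = (0.25 - 0.33)/0.022240 = -3.5971
Critical value: z_0.005 = ±2.576
p-value = 0.0003
Decision: reject H₀ at α = 0.01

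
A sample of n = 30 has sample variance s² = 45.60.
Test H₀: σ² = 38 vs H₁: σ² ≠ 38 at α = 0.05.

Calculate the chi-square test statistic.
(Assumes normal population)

Answer: χ² = 34.8000, fail to reject H₀

Derivation:
df = n - 1 = 29
χ² = (n-1)s²/σ₀² = 29×45.60/38 = 34.8000
Critical values: χ²_{0.975,29} = 16.047, χ²_{0.025,29} = 45.722
Rejection region: χ² < 16.047 or χ² > 45.722
Decision: fail to reject H₀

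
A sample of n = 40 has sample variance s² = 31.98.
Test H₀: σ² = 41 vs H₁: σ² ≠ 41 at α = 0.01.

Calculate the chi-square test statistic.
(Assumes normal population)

Answer: χ² = 30.4200, fail to reject H₀

Derivation:
df = n - 1 = 39
χ² = (n-1)s²/σ₀² = 39×31.98/41 = 30.4200
Critical values: χ²_{0.995,39} = 19.996, χ²_{0.005,39} = 65.476
Rejection region: χ² < 19.996 or χ² > 65.476
Decision: fail to reject H₀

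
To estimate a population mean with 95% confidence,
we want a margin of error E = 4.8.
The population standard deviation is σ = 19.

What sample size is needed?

Answer: n = 61

Derivation:
z_0.025 = 1.960
n = (z×σ/E)² = (1.960×19/4.8)²
n = 60.1917
Round up: n = 61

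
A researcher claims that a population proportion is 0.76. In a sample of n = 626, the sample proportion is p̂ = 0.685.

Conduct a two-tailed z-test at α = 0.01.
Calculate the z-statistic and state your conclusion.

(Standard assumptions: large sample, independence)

H₀: p = 0.76, H₁: p ≠ 0.76
Standard error: SE = √(p₀(1-p₀)/n) = √(0.76×0.24/626) = 0.017070
z-statistic: z = (p̂ - p₀)/SE = (0.685 - 0.76)/0.017070 = -4.3937
Critical value: z_0.005 = ±2.576
p-value < 0.0001
Decision: reject H₀ at α = 0.01

Answer: z = -4.3937, reject H₀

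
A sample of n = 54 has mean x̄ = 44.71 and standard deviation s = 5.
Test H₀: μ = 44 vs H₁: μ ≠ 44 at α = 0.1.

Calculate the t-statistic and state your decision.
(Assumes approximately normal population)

Answer: t = 1.0435, fail to reject H₀

Derivation:
df = n - 1 = 53
SE = s/√n = 5/√54 = 0.6804
t = (x̄ - μ₀)/SE = (44.71 - 44)/0.6804 = 1.0435
Critical value: t_{0.05,53} = ±1.674
p-value ≈ 0.3015
Decision: fail to reject H₀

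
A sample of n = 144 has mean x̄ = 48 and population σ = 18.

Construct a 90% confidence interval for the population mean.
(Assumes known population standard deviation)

Confidence level: 90%, α = 0.1
z_0.05 = 1.645
SE = σ/√n = 18/√144 = 1.5000
Margin of error = 1.645 × 1.5000 = 2.4675
CI: x̄ ± margin = 48 ± 2.4675
CI: (45.5325, 50.4675)

Answer: (45.5325, 50.4675)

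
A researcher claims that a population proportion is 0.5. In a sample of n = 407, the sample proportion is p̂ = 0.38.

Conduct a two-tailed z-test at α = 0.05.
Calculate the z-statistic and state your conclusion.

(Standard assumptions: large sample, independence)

Answer: z = -4.8418, reject H₀

Derivation:
H₀: p = 0.5, H₁: p ≠ 0.5
Standard error: SE = √(p₀(1-p₀)/n) = √(0.5×0.5/407) = 0.024784
z-statistic: z = (p̂ - p₀)/SE = (0.38 - 0.5)/0.024784 = -4.8418
Critical value: z_0.025 = ±1.960
p-value < 0.0001
Decision: reject H₀ at α = 0.05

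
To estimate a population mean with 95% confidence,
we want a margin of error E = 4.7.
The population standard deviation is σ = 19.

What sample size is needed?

Answer: n = 63

Derivation:
z_0.025 = 1.960
n = (z×σ/E)² = (1.960×19/4.7)²
n = 62.7803
Round up: n = 63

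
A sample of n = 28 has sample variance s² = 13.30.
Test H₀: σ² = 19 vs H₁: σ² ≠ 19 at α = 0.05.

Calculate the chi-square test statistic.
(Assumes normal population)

df = n - 1 = 27
χ² = (n-1)s²/σ₀² = 27×13.30/19 = 18.9000
Critical values: χ²_{0.975,27} = 14.573, χ²_{0.025,27} = 43.195
Rejection region: χ² < 14.573 or χ² > 43.195
Decision: fail to reject H₀

Answer: χ² = 18.9000, fail to reject H₀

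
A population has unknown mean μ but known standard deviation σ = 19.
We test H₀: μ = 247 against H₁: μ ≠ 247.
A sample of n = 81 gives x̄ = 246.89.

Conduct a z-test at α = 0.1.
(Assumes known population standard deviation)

Answer: z = -0.0521, fail to reject H₀

Derivation:
Standard error: SE = σ/√n = 19/√81 = 2.1111
z-statistic: z = (x̄ - μ₀)/SE = (246.89 - 247)/2.1111 = -0.0521
Critical value: ±1.645
p-value = 0.9584
Decision: fail to reject H₀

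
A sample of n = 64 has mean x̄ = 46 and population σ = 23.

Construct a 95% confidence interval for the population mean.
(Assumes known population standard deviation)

Confidence level: 95%, α = 0.05
z_0.025 = 1.960
SE = σ/√n = 23/√64 = 2.8750
Margin of error = 1.960 × 2.8750 = 5.6350
CI: x̄ ± margin = 46 ± 5.6350
CI: (40.3650, 51.6350)

Answer: (40.3650, 51.6350)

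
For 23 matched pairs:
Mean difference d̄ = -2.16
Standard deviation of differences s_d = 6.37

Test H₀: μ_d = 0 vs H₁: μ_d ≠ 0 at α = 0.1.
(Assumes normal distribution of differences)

Answer: t = -1.6263, fail to reject H₀

Derivation:
df = n - 1 = 22
SE = s_d/√n = 6.37/√23 = 1.3282
t = d̄/SE = -2.16/1.3282 = -1.6263
Critical value: t_{0.05,22} = ±1.717
p-value ≈ 0.1181
Decision: fail to reject H₀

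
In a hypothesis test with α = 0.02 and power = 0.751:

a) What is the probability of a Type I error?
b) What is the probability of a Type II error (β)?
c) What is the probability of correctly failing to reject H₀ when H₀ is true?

a) Type I error probability = α = 0.02
b) Power = P(reject H₀ | H₁ true) = 1 - β = 0.751, so Type II error probability = β = 1 - Power = 0.249
c) P(fail to reject H₀ | H₀ true) = 1 - α = 0.98

Answer: a) 0.02, b) 0.249, c) 0.98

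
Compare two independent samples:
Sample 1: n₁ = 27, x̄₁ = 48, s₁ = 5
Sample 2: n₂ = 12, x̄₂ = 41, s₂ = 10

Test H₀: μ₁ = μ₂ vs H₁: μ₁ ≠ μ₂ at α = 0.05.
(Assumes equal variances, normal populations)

Pooled variance: s²_p = [26×5² + 11×10²]/(37) = 47.2973
s_p = 6.8773
SE = s_p×√(1/n₁ + 1/n₂) = 6.8773×√(1/27 + 1/12) = 2.3860
t = (x̄₁ - x̄₂)/SE = (48 - 41)/2.3860 = 2.9338
df = 37, t-critical = ±2.026
Decision: reject H₀

Answer: t = 2.9338, reject H₀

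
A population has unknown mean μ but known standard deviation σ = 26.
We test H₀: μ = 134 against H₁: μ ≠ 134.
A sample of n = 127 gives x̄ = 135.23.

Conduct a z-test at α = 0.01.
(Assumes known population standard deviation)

Standard error: SE = σ/√n = 26/√127 = 2.3071
z-statistic: z = (x̄ - μ₀)/SE = (135.23 - 134)/2.3071 = 0.5331
Critical value: ±2.576
p-value = 0.5940
Decision: fail to reject H₀

Answer: z = 0.5331, fail to reject H₀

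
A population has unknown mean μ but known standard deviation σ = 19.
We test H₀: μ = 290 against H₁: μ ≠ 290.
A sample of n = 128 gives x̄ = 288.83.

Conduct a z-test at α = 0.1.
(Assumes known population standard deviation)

Answer: z = -0.6967, fail to reject H₀

Derivation:
Standard error: SE = σ/√n = 19/√128 = 1.6794
z-statistic: z = (x̄ - μ₀)/SE = (288.83 - 290)/1.6794 = -0.6967
Critical value: ±1.645
p-value = 0.4860
Decision: fail to reject H₀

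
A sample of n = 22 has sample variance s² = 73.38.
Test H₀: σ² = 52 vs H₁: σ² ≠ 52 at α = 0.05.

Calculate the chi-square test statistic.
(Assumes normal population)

Answer: χ² = 29.6342, fail to reject H₀

Derivation:
df = n - 1 = 21
χ² = (n-1)s²/σ₀² = 21×73.38/52 = 29.6342
Critical values: χ²_{0.975,21} = 10.283, χ²_{0.025,21} = 35.479
Rejection region: χ² < 10.283 or χ² > 35.479
Decision: fail to reject H₀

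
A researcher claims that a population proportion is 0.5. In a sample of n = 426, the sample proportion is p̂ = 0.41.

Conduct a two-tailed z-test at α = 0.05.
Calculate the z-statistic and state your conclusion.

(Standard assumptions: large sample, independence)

H₀: p = 0.5, H₁: p ≠ 0.5
Standard error: SE = √(p₀(1-p₀)/n) = √(0.5×0.5/426) = 0.024225
z-statistic: z = (p̂ - p₀)/SE = (0.41 - 0.5)/0.024225 = -3.7152
Critical value: z_0.025 = ±1.960
p-value = 0.0002
Decision: reject H₀ at α = 0.05

Answer: z = -3.7152, reject H₀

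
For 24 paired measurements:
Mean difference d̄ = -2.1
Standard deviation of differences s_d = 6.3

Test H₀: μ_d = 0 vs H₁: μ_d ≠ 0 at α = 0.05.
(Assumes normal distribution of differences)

Answer: t = -1.6330, fail to reject H₀

Derivation:
df = n - 1 = 23
SE = s_d/√n = 6.3/√24 = 1.2860
t = d̄/SE = -2.1/1.2860 = -1.6330
Critical value: t_{0.025,23} = ±2.069
p-value ≈ 0.1161
Decision: fail to reject H₀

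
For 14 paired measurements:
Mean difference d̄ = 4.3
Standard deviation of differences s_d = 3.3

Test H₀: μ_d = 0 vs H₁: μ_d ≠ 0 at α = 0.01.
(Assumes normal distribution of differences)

Answer: t = 4.8753, reject H₀

Derivation:
df = n - 1 = 13
SE = s_d/√n = 3.3/√14 = 0.8820
t = d̄/SE = 4.3/0.8820 = 4.8753
Critical value: t_{0.005,13} = ±3.012
p-value ≈ 0.0003
Decision: reject H₀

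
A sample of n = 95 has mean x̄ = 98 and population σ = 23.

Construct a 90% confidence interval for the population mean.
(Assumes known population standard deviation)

Confidence level: 90%, α = 0.1
z_0.05 = 1.645
SE = σ/√n = 23/√95 = 2.3598
Margin of error = 1.645 × 2.3598 = 3.8819
CI: x̄ ± margin = 98 ± 3.8819
CI: (94.1181, 101.8819)

Answer: (94.1181, 101.8819)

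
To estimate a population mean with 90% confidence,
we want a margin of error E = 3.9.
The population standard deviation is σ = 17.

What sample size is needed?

Answer: n = 52

Derivation:
z_0.05 = 1.645
n = (z×σ/E)² = (1.645×17/3.9)²
n = 51.4163
Round up: n = 52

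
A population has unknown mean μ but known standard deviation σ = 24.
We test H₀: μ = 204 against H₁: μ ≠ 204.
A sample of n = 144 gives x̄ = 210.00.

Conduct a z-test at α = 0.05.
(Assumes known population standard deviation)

Standard error: SE = σ/√n = 24/√144 = 2.0000
z-statistic: z = (x̄ - μ₀)/SE = (210.00 - 204)/2.0000 = 3.0000
Critical value: ±1.960
p-value = 0.0027
Decision: reject H₀

Answer: z = 3.0000, reject H₀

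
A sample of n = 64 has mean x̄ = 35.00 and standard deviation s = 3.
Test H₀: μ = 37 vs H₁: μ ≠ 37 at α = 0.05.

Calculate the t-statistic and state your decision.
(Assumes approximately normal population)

df = n - 1 = 63
SE = s/√n = 3/√64 = 0.3750
t = (x̄ - μ₀)/SE = (35.00 - 37)/0.3750 = -5.3333
Critical value: t_{0.025,63} = ±1.998
p-value < 0.0001
Decision: reject H₀

Answer: t = -5.3333, reject H₀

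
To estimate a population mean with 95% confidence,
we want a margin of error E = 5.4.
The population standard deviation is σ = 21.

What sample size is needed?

z_0.025 = 1.960
n = (z×σ/E)² = (1.960×21/5.4)²
n = 58.0983
Round up: n = 59

Answer: n = 59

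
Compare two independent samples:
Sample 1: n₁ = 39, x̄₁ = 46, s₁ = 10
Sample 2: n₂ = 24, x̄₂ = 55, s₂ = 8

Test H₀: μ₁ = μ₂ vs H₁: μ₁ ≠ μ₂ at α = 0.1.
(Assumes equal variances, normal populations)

Pooled variance: s²_p = [38×10² + 23×8²]/(61) = 86.4262
s_p = 9.2966
SE = s_p×√(1/n₁ + 1/n₂) = 9.2966×√(1/39 + 1/24) = 2.4119
t = (x̄₁ - x̄₂)/SE = (46 - 55)/2.4119 = -3.7315
df = 61, t-critical = ±1.670
Decision: reject H₀

Answer: t = -3.7315, reject H₀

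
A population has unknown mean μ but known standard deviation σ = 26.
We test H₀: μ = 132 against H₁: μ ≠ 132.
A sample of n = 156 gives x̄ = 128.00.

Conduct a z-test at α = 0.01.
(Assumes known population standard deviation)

Standard error: SE = σ/√n = 26/√156 = 2.0817
z-statistic: z = (x̄ - μ₀)/SE = (128.00 - 132)/2.0817 = -1.9215
Critical value: ±2.576
p-value = 0.0547
Decision: fail to reject H₀

Answer: z = -1.9215, fail to reject H₀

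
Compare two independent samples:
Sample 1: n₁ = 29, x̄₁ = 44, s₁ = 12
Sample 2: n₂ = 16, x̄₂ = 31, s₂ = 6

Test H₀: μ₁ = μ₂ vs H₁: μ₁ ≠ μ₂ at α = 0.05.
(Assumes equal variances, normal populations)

Answer: t = 4.0483, reject H₀

Derivation:
Pooled variance: s²_p = [28×12² + 15×6²]/(43) = 106.3256
s_p = 10.3114
SE = s_p×√(1/n₁ + 1/n₂) = 10.3114×√(1/29 + 1/16) = 3.2112
t = (x̄₁ - x̄₂)/SE = (44 - 31)/3.2112 = 4.0483
df = 43, t-critical = ±2.017
Decision: reject H₀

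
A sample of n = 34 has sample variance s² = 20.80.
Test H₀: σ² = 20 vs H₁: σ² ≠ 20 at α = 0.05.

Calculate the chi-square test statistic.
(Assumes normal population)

df = n - 1 = 33
χ² = (n-1)s²/σ₀² = 33×20.80/20 = 34.3200
Critical values: χ²_{0.975,33} = 19.047, χ²_{0.025,33} = 50.725
Rejection region: χ² < 19.047 or χ² > 50.725
Decision: fail to reject H₀

Answer: χ² = 34.3200, fail to reject H₀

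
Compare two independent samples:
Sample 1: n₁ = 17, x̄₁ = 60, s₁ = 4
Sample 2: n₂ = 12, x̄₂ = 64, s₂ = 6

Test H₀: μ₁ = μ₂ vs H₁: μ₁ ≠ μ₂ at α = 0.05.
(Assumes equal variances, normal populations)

Answer: t = -2.1589, reject H₀

Derivation:
Pooled variance: s²_p = [16×4² + 11×6²]/(27) = 24.1481
s_p = 4.9141
SE = s_p×√(1/n₁ + 1/n₂) = 4.9141×√(1/17 + 1/12) = 1.8528
t = (x̄₁ - x̄₂)/SE = (60 - 64)/1.8528 = -2.1589
df = 27, t-critical = ±2.052
Decision: reject H₀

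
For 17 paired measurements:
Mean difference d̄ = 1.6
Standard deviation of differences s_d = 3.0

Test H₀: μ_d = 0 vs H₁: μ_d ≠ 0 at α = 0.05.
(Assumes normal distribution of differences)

df = n - 1 = 16
SE = s_d/√n = 3.0/√17 = 0.7276
t = d̄/SE = 1.6/0.7276 = 2.1990
Critical value: t_{0.025,16} = ±2.120
p-value ≈ 0.0429
Decision: reject H₀

Answer: t = 2.1990, reject H₀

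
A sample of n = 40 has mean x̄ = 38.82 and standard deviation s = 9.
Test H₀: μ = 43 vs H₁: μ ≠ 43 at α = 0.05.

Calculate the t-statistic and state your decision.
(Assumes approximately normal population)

df = n - 1 = 39
SE = s/√n = 9/√40 = 1.4230
t = (x̄ - μ₀)/SE = (38.82 - 43)/1.4230 = -2.9375
Critical value: t_{0.025,39} = ±2.023
p-value ≈ 0.0055
Decision: reject H₀

Answer: t = -2.9375, reject H₀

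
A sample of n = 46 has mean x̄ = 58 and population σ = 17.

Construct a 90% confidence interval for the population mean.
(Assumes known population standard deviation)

Answer: (53.8768, 62.1232)

Derivation:
Confidence level: 90%, α = 0.1
z_0.05 = 1.645
SE = σ/√n = 17/√46 = 2.5065
Margin of error = 1.645 × 2.5065 = 4.1232
CI: x̄ ± margin = 58 ± 4.1232
CI: (53.8768, 62.1232)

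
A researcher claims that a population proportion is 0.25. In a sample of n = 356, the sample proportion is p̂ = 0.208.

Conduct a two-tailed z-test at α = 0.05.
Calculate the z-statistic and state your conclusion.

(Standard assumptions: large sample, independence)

Answer: z = -1.8301, fail to reject H₀

Derivation:
H₀: p = 0.25, H₁: p ≠ 0.25
Standard error: SE = √(p₀(1-p₀)/n) = √(0.25×0.75/356) = 0.022950
z-statistic: z = (p̂ - p₀)/SE = (0.208 - 0.25)/0.022950 = -1.8301
Critical value: z_0.025 = ±1.960
p-value = 0.0672
Decision: fail to reject H₀ at α = 0.05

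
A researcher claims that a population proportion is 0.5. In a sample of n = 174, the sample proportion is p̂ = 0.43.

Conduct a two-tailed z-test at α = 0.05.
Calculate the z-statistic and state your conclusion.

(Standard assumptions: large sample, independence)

Answer: z = -1.8467, fail to reject H₀

Derivation:
H₀: p = 0.5, H₁: p ≠ 0.5
Standard error: SE = √(p₀(1-p₀)/n) = √(0.5×0.5/174) = 0.037905
z-statistic: z = (p̂ - p₀)/SE = (0.43 - 0.5)/0.037905 = -1.8467
Critical value: z_0.025 = ±1.960
p-value = 0.0648
Decision: fail to reject H₀ at α = 0.05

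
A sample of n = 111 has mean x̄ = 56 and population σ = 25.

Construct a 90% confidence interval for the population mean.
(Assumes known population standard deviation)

Confidence level: 90%, α = 0.1
z_0.05 = 1.645
SE = σ/√n = 25/√111 = 2.3729
Margin of error = 1.645 × 2.3729 = 3.9034
CI: x̄ ± margin = 56 ± 3.9034
CI: (52.0966, 59.9034)

Answer: (52.0966, 59.9034)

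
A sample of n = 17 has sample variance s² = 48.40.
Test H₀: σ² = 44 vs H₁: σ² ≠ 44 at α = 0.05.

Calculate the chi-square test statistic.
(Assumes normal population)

df = n - 1 = 16
χ² = (n-1)s²/σ₀² = 16×48.40/44 = 17.6000
Critical values: χ²_{0.975,16} = 6.908, χ²_{0.025,16} = 28.845
Rejection region: χ² < 6.908 or χ² > 28.845
Decision: fail to reject H₀

Answer: χ² = 17.6000, fail to reject H₀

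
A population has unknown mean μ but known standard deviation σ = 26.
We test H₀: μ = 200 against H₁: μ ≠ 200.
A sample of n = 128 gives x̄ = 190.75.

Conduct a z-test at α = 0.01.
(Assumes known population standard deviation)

Standard error: SE = σ/√n = 26/√128 = 2.2981
z-statistic: z = (x̄ - μ₀)/SE = (190.75 - 200)/2.2981 = -4.0251
Critical value: ±2.576
p-value = 0.0001
Decision: reject H₀

Answer: z = -4.0251, reject H₀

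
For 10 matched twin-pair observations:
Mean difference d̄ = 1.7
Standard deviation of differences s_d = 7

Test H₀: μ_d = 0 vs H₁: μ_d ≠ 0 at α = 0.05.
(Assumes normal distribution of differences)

Answer: t = 0.7680, fail to reject H₀

Derivation:
df = n - 1 = 9
SE = s_d/√n = 7/√10 = 2.2136
t = d̄/SE = 1.7/2.2136 = 0.7680
Critical value: t_{0.025,9} = ±2.262
p-value ≈ 0.4622
Decision: fail to reject H₀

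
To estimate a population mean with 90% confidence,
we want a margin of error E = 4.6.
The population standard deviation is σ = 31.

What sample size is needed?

z_0.05 = 1.645
n = (z×σ/E)² = (1.645×31/4.6)²
n = 122.8965
Round up: n = 123

Answer: n = 123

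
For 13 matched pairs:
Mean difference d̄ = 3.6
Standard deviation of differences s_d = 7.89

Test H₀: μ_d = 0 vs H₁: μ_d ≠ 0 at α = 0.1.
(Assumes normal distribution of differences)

Answer: t = 1.6451, fail to reject H₀

Derivation:
df = n - 1 = 12
SE = s_d/√n = 7.89/√13 = 2.1883
t = d̄/SE = 3.6/2.1883 = 1.6451
Critical value: t_{0.05,12} = ±1.782
p-value ≈ 0.1259
Decision: fail to reject H₀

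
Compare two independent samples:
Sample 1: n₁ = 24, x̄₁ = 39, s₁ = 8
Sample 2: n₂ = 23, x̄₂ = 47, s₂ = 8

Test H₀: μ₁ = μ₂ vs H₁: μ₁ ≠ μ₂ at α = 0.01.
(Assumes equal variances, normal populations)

Answer: t = -3.4270, reject H₀

Derivation:
Pooled variance: s²_p = [23×8² + 22×8²]/(45) = 64.0000
s_p = 8.0000
SE = s_p×√(1/n₁ + 1/n₂) = 8.0000×√(1/24 + 1/23) = 2.3344
t = (x̄₁ - x̄₂)/SE = (39 - 47)/2.3344 = -3.4270
df = 45, t-critical = ±2.690
Decision: reject H₀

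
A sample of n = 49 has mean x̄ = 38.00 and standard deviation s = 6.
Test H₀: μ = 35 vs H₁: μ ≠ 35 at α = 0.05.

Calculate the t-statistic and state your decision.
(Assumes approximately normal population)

df = n - 1 = 48
SE = s/√n = 6/√49 = 0.8571
t = (x̄ - μ₀)/SE = (38.00 - 35)/0.8571 = 3.5002
Critical value: t_{0.025,48} = ±2.011
p-value ≈ 0.0010
Decision: reject H₀

Answer: t = 3.5002, reject H₀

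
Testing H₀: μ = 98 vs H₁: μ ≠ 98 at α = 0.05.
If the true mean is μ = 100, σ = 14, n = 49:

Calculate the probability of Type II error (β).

Answer: β ≈ 0.8299

Derivation:
SE = σ/√n = 14/√49 = 2.0000
Critical values: μ₀ ± z_0.025×SE = 98 ± 1.960×2.0000
Acceptance region: (94.0800, 101.9200)
Under H₁ (μ = 100): z_high = (101.9200 - 100)/2.0000 = 0.9600, z_low = (94.0800 - 100)/2.0000 = -2.9600
β = P(not reject | H₁) = Φ(0.9600) - Φ(-2.9600) ≈ 0.8299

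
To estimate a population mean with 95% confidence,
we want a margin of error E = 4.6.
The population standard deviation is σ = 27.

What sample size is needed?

Answer: n = 133

Derivation:
z_0.025 = 1.960
n = (z×σ/E)² = (1.960×27/4.6)²
n = 132.3500
Round up: n = 133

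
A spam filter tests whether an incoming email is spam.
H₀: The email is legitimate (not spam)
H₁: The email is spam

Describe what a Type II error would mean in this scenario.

A Type I error (probability α) occurs when we reject a true H₀.
A Type II error (probability β) occurs when we fail to reject a false H₀.

Answer: Letting a spam email through to the inbox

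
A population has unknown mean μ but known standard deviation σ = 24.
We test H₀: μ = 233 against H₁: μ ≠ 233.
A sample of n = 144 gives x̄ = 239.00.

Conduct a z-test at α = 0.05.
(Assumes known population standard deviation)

Standard error: SE = σ/√n = 24/√144 = 2.0000
z-statistic: z = (x̄ - μ₀)/SE = (239.00 - 233)/2.0000 = 3.0000
Critical value: ±1.960
p-value = 0.0027
Decision: reject H₀

Answer: z = 3.0000, reject H₀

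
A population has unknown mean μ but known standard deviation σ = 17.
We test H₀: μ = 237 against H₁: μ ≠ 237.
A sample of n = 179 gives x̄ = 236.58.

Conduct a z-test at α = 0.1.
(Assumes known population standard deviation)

Answer: z = -0.3306, fail to reject H₀

Derivation:
Standard error: SE = σ/√n = 17/√179 = 1.2706
z-statistic: z = (x̄ - μ₀)/SE = (236.58 - 237)/1.2706 = -0.3306
Critical value: ±1.645
p-value = 0.7409
Decision: fail to reject H₀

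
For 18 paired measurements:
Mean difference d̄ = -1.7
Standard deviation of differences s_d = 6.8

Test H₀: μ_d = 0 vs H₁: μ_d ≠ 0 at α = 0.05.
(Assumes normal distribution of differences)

df = n - 1 = 17
SE = s_d/√n = 6.8/√18 = 1.6028
t = d̄/SE = -1.7/1.6028 = -1.0606
Critical value: t_{0.025,17} = ±2.110
p-value ≈ 0.3037
Decision: fail to reject H₀

Answer: t = -1.0606, fail to reject H₀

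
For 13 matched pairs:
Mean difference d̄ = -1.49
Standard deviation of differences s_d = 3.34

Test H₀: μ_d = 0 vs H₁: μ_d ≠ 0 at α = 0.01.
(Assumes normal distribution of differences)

Answer: t = -1.6086, fail to reject H₀

Derivation:
df = n - 1 = 12
SE = s_d/√n = 3.34/√13 = 0.9263
t = d̄/SE = -1.49/0.9263 = -1.6086
Critical value: t_{0.005,12} = ±3.055
p-value ≈ 0.1337
Decision: fail to reject H₀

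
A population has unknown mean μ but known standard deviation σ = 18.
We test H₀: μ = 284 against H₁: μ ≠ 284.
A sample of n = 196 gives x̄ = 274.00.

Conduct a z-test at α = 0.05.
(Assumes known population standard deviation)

Answer: z = -7.7779, reject H₀

Derivation:
Standard error: SE = σ/√n = 18/√196 = 1.2857
z-statistic: z = (x̄ - μ₀)/SE = (274.00 - 284)/1.2857 = -7.7779
Critical value: ±1.960
p-value < 0.0001
Decision: reject H₀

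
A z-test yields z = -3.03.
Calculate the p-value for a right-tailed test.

Answer: p-value ≈ 0.9988

Derivation:
For z = -3.03:
p = P(Z > -3.03) = 1 - Φ(-3.03) = 0.9988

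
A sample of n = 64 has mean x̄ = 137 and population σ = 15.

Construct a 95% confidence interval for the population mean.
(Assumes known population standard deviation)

Answer: (133.3250, 140.6750)

Derivation:
Confidence level: 95%, α = 0.05
z_0.025 = 1.960
SE = σ/√n = 15/√64 = 1.8750
Margin of error = 1.960 × 1.8750 = 3.6750
CI: x̄ ± margin = 137 ± 3.6750
CI: (133.3250, 140.6750)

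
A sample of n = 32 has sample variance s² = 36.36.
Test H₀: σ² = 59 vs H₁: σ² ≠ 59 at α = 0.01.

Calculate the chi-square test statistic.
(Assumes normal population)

df = n - 1 = 31
χ² = (n-1)s²/σ₀² = 31×36.36/59 = 19.1044
Critical values: χ²_{0.995,31} = 14.458, χ²_{0.005,31} = 55.003
Rejection region: χ² < 14.458 or χ² > 55.003
Decision: fail to reject H₀

Answer: χ² = 19.1044, fail to reject H₀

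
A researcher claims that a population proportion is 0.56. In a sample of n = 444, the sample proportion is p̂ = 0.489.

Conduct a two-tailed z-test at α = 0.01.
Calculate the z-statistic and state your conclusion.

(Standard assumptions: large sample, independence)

H₀: p = 0.56, H₁: p ≠ 0.56
Standard error: SE = √(p₀(1-p₀)/n) = √(0.56×0.44/444) = 0.023557
z-statistic: z = (p̂ - p₀)/SE = (0.489 - 0.56)/0.023557 = -3.0140
Critical value: z_0.005 = ±2.576
p-value = 0.0026
Decision: reject H₀ at α = 0.01

Answer: z = -3.0140, reject H₀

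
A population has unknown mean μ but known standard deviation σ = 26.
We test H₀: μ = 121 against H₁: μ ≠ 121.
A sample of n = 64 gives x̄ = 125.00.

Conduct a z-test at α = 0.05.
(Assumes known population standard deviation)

Standard error: SE = σ/√n = 26/√64 = 3.2500
z-statistic: z = (x̄ - μ₀)/SE = (125.00 - 121)/3.2500 = 1.2308
Critical value: ±1.960
p-value = 0.2184
Decision: fail to reject H₀

Answer: z = 1.2308, fail to reject H₀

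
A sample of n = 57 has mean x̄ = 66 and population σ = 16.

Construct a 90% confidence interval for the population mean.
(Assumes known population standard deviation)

Answer: (62.5138, 69.4862)

Derivation:
Confidence level: 90%, α = 0.1
z_0.05 = 1.645
SE = σ/√n = 16/√57 = 2.1193
Margin of error = 1.645 × 2.1193 = 3.4862
CI: x̄ ± margin = 66 ± 3.4862
CI: (62.5138, 69.4862)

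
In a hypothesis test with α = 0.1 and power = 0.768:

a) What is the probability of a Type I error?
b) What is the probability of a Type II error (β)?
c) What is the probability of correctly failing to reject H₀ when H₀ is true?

Answer: a) 0.1, b) 0.232, c) 0.9

Derivation:
a) Type I error probability = α = 0.1
b) Power = P(reject H₀ | H₁ true) = 1 - β = 0.768, so Type II error probability = β = 1 - Power = 0.232
c) P(fail to reject H₀ | H₀ true) = 1 - α = 0.9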